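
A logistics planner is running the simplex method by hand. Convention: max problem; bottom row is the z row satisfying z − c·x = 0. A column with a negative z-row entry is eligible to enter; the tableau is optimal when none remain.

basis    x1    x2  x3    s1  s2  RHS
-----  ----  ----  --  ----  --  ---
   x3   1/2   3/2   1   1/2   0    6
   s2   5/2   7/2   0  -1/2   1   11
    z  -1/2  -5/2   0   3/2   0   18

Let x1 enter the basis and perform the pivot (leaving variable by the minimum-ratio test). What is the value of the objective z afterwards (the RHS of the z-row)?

Ratio test on column x1 — row 1: 6/(1/2) = 12; row 2: 11/(5/2) = 22/5. Minimum is 22/5 at row 2 (s2 leaves); pivot element 5/2.
Pivot on row 2; the z-row RHS becomes 18 − (-1/2)·(22/5) = 101/5.

101/5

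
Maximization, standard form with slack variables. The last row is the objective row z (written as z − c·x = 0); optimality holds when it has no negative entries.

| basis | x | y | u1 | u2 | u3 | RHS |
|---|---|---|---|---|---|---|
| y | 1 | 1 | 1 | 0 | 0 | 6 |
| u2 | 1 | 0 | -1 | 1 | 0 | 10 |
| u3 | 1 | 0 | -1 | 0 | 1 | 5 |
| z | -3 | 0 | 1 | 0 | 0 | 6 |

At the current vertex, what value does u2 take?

u2 is basic (row 2); its value is the RHS of that row, 10.

10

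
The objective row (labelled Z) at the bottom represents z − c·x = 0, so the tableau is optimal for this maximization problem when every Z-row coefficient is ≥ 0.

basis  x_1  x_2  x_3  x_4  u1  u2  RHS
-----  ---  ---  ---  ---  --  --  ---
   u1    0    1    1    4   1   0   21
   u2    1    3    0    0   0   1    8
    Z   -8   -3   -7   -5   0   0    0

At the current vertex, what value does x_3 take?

x_3 is not in the basis, so in the current basic feasible solution x_3 = 0.

0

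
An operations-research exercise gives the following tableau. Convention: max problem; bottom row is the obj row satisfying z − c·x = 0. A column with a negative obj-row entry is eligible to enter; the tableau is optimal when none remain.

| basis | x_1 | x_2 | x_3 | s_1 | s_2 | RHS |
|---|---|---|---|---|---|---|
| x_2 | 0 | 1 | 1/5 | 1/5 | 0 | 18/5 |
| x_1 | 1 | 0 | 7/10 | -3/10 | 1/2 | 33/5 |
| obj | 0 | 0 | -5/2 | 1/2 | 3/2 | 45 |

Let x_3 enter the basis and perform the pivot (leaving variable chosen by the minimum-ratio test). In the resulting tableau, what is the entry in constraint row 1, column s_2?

-1/7

Ratio test on column x_3 — row 1: (18/5)/(1/5) = 18; row 2: (33/5)/(7/10) = 66/7. Minimum is 66/7 at row 2 (x_1 leaves); pivot element 7/10.
Divide row 2 by 7/10; eliminate column x_3 from the other rows.
Row 1 update in column s_2: 0 − (1/5)·(5/7) = -1/7.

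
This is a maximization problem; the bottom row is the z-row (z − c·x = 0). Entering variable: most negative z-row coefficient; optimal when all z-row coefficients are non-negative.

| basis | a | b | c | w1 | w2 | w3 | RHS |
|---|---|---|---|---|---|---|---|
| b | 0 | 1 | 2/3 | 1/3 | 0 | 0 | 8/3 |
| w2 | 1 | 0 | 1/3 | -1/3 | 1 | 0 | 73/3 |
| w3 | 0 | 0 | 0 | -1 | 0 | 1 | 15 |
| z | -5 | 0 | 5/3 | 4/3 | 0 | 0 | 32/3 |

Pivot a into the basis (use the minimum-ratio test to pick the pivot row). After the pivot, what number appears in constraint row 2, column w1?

-1/3

Ratio test on column a — row 1: entry 0 ≤ 0; row 2: (73/3)/1 = 73/3; row 3: entry 0 ≤ 0. Minimum is 73/3 at row 2 (w2 leaves); pivot element 1.
Divide row 2 by 1; eliminate column a from the other rows.
In the new row 2, the w1 entry is the old entry divided by the pivot: (-1/3)/1 = -1/3.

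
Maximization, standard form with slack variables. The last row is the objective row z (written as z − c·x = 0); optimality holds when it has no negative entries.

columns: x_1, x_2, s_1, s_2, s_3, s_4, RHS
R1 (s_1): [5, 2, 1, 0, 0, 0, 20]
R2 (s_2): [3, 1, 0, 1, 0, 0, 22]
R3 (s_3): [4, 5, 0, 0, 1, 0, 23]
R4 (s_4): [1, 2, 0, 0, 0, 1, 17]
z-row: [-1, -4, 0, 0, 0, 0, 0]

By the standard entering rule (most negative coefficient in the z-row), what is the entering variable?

Negative z-row entries: x_1: -1, x_2: -4.
The most negative is -4 in column x_2, so x_2 enters.

x_2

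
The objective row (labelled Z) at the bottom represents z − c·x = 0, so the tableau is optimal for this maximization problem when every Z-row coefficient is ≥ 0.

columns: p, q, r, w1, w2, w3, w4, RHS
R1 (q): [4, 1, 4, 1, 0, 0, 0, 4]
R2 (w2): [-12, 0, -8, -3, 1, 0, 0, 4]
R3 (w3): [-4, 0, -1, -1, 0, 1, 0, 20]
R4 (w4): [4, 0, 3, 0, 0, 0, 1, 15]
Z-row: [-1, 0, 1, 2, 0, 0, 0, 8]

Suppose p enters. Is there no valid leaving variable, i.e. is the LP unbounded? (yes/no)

no

Column p has positive entries in row(s) 1, 4, so the ratio test bounds it — not unbounded.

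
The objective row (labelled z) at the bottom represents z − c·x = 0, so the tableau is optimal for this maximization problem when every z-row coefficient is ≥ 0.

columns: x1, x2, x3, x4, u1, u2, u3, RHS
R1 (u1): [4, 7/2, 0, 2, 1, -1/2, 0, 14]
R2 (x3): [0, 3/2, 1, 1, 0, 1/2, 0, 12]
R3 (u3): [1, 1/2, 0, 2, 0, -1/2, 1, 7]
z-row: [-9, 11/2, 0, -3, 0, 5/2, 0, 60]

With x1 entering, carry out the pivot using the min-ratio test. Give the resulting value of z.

Ratio test on column x1 — row 1: 14/4 = 7/2; row 2: entry 0 ≤ 0; row 3: 7/1 = 7. Minimum is 7/2 at row 1 (u1 leaves); pivot element 4.
Pivot on row 1; the z-row RHS becomes 60 − (-9)·(7/2) = 183/2.

183/2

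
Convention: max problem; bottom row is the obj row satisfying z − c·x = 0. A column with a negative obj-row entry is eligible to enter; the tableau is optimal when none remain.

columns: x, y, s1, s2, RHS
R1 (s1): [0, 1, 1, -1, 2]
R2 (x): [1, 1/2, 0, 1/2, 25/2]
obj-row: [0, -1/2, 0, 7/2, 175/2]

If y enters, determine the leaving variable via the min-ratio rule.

s1

Column y entries and ratios — s1: 2/1 = 2; x: (25/2)/(1/2) = 25.
Smallest ratio is 2 in the row of s1, so s1 leaves.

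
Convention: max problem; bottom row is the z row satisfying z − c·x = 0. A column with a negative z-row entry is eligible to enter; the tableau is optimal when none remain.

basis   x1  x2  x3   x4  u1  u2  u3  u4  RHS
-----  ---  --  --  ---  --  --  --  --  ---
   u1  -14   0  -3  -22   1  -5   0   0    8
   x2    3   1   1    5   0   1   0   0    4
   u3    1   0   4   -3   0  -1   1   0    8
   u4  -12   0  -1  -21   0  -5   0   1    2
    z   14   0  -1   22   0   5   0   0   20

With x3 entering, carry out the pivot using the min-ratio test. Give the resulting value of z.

Ratio test on column x3 — row 1: entry -3 ≤ 0; row 2: 4/1 = 4; row 3: 8/4 = 2; row 4: entry -1 ≤ 0. Minimum is 2 at row 3 (u3 leaves); pivot element 4.
Pivot on row 3; the z-row RHS becomes 20 − (-1)·2 = 22.

22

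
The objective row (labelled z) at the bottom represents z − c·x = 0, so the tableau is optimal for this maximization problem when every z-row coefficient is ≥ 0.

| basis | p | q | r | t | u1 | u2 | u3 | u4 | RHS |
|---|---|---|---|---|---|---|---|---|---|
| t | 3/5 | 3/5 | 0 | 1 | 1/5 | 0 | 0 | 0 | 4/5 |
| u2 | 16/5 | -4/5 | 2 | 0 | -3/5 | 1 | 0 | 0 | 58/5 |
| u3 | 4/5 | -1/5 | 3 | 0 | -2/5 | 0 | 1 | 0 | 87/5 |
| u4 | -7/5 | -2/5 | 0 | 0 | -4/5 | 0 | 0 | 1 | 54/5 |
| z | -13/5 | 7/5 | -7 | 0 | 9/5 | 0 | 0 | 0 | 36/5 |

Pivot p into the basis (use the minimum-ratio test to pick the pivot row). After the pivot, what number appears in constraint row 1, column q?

Ratio test on column p — row 1: (4/5)/(3/5) = 4/3; row 2: (58/5)/(16/5) = 29/8; row 3: (87/5)/(4/5) = 87/4; row 4: entry -7/5 ≤ 0. Minimum is 4/3 at row 1 (t leaves); pivot element 3/5.
Divide row 1 by 3/5; eliminate column p from the other rows.
In the new row 1, the q entry is the old entry divided by the pivot: (3/5)/(3/5) = 1.

1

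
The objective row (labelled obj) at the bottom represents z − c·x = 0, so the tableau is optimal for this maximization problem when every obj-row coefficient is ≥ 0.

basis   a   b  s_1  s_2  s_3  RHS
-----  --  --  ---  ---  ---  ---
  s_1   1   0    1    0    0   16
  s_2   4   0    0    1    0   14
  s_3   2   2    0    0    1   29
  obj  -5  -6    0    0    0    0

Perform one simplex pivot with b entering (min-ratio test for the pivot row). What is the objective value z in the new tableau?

Ratio test on column b — row 1: entry 0 ≤ 0; row 2: entry 0 ≤ 0; row 3: 29/2 = 29/2. Minimum is 29/2 at row 3 (s_3 leaves); pivot element 2.
Pivot on row 3; the obj-row RHS becomes 0 − (-6)·(29/2) = 87.

87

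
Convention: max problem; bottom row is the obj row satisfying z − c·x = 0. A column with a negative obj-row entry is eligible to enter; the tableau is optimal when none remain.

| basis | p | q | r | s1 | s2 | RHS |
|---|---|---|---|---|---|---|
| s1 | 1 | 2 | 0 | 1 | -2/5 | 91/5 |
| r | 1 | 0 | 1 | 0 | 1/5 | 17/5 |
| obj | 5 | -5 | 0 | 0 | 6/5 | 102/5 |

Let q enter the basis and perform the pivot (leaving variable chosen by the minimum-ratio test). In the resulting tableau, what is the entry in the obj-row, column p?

Ratio test on column q — row 1: (91/5)/2 = 91/10; row 2: entry 0 ≤ 0. Minimum is 91/10 at row 1 (s1 leaves); pivot element 2.
Divide row 1 by 2; eliminate column q from the other rows.
obj-row update in column p: 5 − (-5)·(1/2) = 15/2.

15/2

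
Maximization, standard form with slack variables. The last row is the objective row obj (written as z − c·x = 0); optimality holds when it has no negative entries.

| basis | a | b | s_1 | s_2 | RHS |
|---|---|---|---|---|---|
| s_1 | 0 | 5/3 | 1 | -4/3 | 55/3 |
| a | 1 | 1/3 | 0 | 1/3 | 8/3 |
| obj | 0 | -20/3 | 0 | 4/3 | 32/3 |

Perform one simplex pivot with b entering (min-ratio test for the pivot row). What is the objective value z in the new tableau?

64

Ratio test on column b — row 1: (55/3)/(5/3) = 11; row 2: (8/3)/(1/3) = 8. Minimum is 8 at row 2 (a leaves); pivot element 1/3.
Pivot on row 2; the obj-row RHS becomes 32/3 − (-20/3)·8 = 64.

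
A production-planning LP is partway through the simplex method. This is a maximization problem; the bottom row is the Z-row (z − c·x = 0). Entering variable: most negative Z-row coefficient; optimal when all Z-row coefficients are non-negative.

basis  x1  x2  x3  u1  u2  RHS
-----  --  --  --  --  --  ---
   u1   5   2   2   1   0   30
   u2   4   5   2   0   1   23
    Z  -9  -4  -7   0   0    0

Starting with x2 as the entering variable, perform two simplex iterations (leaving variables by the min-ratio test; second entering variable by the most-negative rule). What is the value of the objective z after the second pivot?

Ratio test on column x2 — row 1: 30/2 = 15; row 2: 23/5 = 23/5. Minimum is 23/5 at row 2 (u2 leaves); pivot element 5.
Pivot on row 2; the Z-row RHS becomes 0 − (-4)·(23/5) = 92/5.
Next entering variable (most negative Z-row entry -29/5): x1.
Ratio test on column x1 — row 1: (104/5)/(17/5) = 104/17; row 2: (23/5)/(4/5) = 23/4. Minimum is 23/4 at row 2 (x2 leaves); pivot element 4/5.
After the second pivot the Z-row RHS is 92/5 − (-29/5)·(23/4) = 207/4.

207/4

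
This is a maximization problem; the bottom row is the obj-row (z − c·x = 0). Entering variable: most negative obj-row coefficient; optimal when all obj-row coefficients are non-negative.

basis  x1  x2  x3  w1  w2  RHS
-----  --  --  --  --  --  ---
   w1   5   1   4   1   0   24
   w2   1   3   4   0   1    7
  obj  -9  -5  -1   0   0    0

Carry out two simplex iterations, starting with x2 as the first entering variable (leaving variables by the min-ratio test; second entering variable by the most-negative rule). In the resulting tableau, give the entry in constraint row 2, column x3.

Ratio test on column x2 — row 1: 24/1 = 24; row 2: 7/3 = 7/3. Minimum is 7/3 at row 2 (w2 leaves); pivot element 3.
Divide row 2 by 3; eliminate column x2 from the other rows.
Second iteration: most negative obj-row entry is -22/3 in column x1, so x1 enters.
Ratio test on column x1 — row 1: (65/3)/(14/3) = 65/14; row 2: (7/3)/(1/3) = 7. Minimum is 65/14 at row 1 (w1 leaves); pivot element 14/3.
Divide row 1 by 14/3; eliminate column x1 from the other rows.
After both pivots, the entry at constraint row 2, column x3 is 8/7.

8/7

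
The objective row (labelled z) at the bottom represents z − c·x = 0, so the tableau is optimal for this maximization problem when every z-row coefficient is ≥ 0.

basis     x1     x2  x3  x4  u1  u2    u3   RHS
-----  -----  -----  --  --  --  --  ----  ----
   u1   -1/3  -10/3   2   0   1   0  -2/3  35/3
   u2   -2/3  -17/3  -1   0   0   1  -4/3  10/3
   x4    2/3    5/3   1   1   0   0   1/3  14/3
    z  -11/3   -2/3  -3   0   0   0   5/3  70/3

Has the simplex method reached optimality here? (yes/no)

no

The z-row has a negative entry -11/3 in column x1, so it is not optimal.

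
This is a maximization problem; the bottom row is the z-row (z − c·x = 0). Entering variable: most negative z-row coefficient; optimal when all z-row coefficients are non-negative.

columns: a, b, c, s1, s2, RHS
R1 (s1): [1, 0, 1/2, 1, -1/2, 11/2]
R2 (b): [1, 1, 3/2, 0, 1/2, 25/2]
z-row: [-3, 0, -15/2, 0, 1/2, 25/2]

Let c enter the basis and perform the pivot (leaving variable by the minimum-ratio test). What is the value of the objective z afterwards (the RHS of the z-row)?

Ratio test on column c — row 1: (11/2)/(1/2) = 11; row 2: (25/2)/(3/2) = 25/3. Minimum is 25/3 at row 2 (b leaves); pivot element 3/2.
Pivot on row 2; the z-row RHS becomes 25/2 − (-15/2)·(25/3) = 75.

75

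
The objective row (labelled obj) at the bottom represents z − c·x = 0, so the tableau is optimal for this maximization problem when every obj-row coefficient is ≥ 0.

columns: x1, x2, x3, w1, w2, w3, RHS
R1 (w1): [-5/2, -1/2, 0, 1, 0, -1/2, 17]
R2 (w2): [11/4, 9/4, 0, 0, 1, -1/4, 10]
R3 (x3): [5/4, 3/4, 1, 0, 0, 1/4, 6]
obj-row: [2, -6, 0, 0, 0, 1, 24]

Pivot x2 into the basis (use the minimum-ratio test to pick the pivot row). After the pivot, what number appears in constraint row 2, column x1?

Ratio test on column x2 — row 1: entry -1/2 ≤ 0; row 2: 10/(9/4) = 40/9; row 3: 6/(3/4) = 8. Minimum is 40/9 at row 2 (w2 leaves); pivot element 9/4.
Divide row 2 by 9/4; eliminate column x2 from the other rows.
In the new row 2, the x1 entry is the old entry divided by the pivot: (11/4)/(9/4) = 11/9.

11/9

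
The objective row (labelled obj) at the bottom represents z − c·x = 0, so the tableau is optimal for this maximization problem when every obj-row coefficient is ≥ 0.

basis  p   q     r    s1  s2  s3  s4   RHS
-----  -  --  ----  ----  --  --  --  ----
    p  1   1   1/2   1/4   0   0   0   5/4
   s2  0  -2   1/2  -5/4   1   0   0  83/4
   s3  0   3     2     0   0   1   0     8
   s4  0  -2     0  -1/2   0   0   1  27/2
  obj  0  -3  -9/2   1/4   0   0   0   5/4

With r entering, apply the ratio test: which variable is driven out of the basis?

p

Column r entries and ratios — p: (5/4)/(1/2) = 5/2; s2: (83/4)/(1/2) = 83/2; s3: 8/2 = 4; s4: 0 ≤ 0, skip.
Smallest ratio is 5/2 in the row of p, so p leaves.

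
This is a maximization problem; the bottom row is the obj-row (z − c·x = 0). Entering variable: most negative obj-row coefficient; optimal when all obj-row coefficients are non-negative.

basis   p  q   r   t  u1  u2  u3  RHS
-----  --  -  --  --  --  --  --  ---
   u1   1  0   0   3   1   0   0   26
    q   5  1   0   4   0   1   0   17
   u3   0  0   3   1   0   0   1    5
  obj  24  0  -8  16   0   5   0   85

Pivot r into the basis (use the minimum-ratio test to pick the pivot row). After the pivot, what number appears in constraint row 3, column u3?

1/3

Ratio test on column r — row 1: entry 0 ≤ 0; row 2: entry 0 ≤ 0; row 3: 5/3 = 5/3. Minimum is 5/3 at row 3 (u3 leaves); pivot element 3.
Divide row 3 by 3; eliminate column r from the other rows.
In the new row 3, the u3 entry is the old entry divided by the pivot: 1/3 = 1/3.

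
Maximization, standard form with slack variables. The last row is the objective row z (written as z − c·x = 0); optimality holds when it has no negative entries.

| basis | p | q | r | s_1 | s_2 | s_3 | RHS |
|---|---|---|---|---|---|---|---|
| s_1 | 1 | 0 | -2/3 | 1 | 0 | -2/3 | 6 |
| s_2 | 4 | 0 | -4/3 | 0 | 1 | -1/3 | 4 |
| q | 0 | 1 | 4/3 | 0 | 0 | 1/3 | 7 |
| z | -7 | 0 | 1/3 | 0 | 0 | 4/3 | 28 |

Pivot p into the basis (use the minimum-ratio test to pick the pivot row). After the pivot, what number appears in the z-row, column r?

-2

Ratio test on column p — row 1: 6/1 = 6; row 2: 4/4 = 1; row 3: entry 0 ≤ 0. Minimum is 1 at row 2 (s_2 leaves); pivot element 4.
Divide row 2 by 4; eliminate column p from the other rows.
z-row update in column r: 1/3 − (-7)·(-1/3) = -2.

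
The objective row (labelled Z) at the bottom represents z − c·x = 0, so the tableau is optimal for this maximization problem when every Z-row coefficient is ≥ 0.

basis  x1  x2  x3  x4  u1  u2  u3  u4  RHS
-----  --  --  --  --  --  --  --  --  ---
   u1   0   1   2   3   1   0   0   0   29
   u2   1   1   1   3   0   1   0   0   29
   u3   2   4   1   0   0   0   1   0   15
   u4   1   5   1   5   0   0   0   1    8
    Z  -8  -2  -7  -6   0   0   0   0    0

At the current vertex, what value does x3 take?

x3 is not in the basis, so in the current basic feasible solution x3 = 0.

0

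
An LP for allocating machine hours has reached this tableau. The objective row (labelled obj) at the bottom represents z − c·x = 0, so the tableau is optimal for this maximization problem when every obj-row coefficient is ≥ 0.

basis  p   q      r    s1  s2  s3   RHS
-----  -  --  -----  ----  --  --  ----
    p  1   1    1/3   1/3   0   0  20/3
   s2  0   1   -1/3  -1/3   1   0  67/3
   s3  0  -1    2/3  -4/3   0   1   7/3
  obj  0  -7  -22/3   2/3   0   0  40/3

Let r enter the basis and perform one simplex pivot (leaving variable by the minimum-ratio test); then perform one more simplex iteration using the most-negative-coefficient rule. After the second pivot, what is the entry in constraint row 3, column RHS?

9

Ratio test on column r — row 1: (20/3)/(1/3) = 20; row 2: entry -1/3 ≤ 0; row 3: (7/3)/(2/3) = 7/2. Minimum is 7/2 at row 3 (s3 leaves); pivot element 2/3.
Divide row 3 by 2/3; eliminate column r from the other rows.
Second iteration: most negative obj-row entry is -18 in column q, so q enters.
Ratio test on column q — row 1: (11/2)/(3/2) = 11/3; row 2: (47/2)/(1/2) = 47; row 3: entry -3/2 ≤ 0. Minimum is 11/3 at row 1 (p leaves); pivot element 3/2.
Divide row 1 by 3/2; eliminate column q from the other rows.
After both pivots, the entry at constraint row 3, column RHS is 9.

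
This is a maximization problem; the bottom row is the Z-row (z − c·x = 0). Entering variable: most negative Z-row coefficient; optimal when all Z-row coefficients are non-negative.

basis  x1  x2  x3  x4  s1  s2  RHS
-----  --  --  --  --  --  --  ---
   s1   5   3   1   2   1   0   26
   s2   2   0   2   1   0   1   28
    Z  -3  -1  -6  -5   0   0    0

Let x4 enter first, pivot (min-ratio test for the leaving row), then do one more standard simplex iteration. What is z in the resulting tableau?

100

Ratio test on column x4 — row 1: 26/2 = 13; row 2: 28/1 = 28. Minimum is 13 at row 1 (s1 leaves); pivot element 2.
Pivot on row 1; the Z-row RHS becomes 0 − (-5)·13 = 65.
Next entering variable (most negative Z-row entry -7/2): x3.
Ratio test on column x3 — row 1: 13/(1/2) = 26; row 2: 15/(3/2) = 10. Minimum is 10 at row 2 (s2 leaves); pivot element 3/2.
After the second pivot the Z-row RHS is 65 − (-7/2)·10 = 100.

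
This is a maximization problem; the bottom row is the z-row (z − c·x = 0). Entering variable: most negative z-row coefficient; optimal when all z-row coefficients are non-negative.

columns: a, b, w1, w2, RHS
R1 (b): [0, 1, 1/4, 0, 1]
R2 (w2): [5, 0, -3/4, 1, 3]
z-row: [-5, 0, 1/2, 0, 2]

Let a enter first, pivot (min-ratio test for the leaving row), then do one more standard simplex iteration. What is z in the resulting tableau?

6

Ratio test on column a — row 1: entry 0 ≤ 0; row 2: 3/5 = 3/5. Minimum is 3/5 at row 2 (w2 leaves); pivot element 5.
Pivot on row 2; the z-row RHS becomes 2 − (-5)·(3/5) = 5.
Next entering variable (most negative z-row entry -1/4): w1.
Ratio test on column w1 — row 1: 1/(1/4) = 4; row 2: entry -3/20 ≤ 0. Minimum is 4 at row 1 (b leaves); pivot element 1/4.
After the second pivot the z-row RHS is 5 − (-1/4)·4 = 6.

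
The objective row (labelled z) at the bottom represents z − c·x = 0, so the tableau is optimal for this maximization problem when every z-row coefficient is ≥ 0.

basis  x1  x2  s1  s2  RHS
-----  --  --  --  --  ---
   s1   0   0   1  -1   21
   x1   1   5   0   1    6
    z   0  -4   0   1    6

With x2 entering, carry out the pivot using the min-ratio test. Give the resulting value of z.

54/5

Ratio test on column x2 — row 1: entry 0 ≤ 0; row 2: 6/5 = 6/5. Minimum is 6/5 at row 2 (x1 leaves); pivot element 5.
Pivot on row 2; the z-row RHS becomes 6 − (-4)·(6/5) = 54/5.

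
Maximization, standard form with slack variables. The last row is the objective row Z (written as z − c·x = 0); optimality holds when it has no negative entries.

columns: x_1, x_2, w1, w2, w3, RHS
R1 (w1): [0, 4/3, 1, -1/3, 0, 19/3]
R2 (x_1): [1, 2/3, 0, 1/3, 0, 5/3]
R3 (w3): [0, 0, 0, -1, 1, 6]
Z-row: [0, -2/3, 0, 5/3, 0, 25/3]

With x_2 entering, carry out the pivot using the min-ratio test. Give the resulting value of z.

10

Ratio test on column x_2 — row 1: (19/3)/(4/3) = 19/4; row 2: (5/3)/(2/3) = 5/2; row 3: entry 0 ≤ 0. Minimum is 5/2 at row 2 (x_1 leaves); pivot element 2/3.
Pivot on row 2; the Z-row RHS becomes 25/3 − (-2/3)·(5/2) = 10.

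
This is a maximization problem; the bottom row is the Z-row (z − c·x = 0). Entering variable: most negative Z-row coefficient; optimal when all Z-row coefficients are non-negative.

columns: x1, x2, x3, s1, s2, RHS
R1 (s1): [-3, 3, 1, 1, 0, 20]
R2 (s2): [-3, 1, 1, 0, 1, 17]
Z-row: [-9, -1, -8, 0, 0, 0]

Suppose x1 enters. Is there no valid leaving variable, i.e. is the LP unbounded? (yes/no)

Every constraint-row entry in column x1 is ≤ 0, so increasing x1 is unbounded.

yes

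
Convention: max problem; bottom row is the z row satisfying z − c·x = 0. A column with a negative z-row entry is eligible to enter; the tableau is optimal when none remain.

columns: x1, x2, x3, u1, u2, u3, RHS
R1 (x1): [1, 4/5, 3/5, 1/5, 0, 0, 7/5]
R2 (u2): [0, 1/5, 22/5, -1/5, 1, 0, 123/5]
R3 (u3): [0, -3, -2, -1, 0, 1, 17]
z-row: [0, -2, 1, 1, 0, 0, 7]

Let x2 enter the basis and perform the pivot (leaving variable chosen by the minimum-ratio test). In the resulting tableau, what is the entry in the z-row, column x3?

Ratio test on column x2 — row 1: (7/5)/(4/5) = 7/4; row 2: (123/5)/(1/5) = 123; row 3: entry -3 ≤ 0. Minimum is 7/4 at row 1 (x1 leaves); pivot element 4/5.
Divide row 1 by 4/5; eliminate column x2 from the other rows.
z-row update in column x3: 1 − (-2)·(3/4) = 5/2.

5/2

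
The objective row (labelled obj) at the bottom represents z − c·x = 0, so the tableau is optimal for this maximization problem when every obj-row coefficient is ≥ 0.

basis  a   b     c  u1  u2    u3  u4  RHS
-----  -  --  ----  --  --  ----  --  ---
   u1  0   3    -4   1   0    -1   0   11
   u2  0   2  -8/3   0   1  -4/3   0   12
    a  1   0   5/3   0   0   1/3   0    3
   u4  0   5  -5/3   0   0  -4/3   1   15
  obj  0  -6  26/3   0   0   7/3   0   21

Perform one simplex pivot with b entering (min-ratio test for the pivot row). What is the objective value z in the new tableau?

39

Ratio test on column b — row 1: 11/3 = 11/3; row 2: 12/2 = 6; row 3: entry 0 ≤ 0; row 4: 15/5 = 3. Minimum is 3 at row 4 (u4 leaves); pivot element 5.
Pivot on row 4; the obj-row RHS becomes 21 − (-6)·3 = 39.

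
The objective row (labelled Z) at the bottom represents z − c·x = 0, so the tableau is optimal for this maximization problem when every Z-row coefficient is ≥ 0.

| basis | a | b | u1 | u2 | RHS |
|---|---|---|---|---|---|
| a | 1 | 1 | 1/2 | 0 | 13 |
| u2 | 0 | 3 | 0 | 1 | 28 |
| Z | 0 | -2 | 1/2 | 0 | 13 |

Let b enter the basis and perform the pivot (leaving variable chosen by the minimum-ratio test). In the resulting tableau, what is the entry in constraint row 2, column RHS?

28/3

Ratio test on column b — row 1: 13/1 = 13; row 2: 28/3 = 28/3. Minimum is 28/3 at row 2 (u2 leaves); pivot element 3.
Divide row 2 by 3; eliminate column b from the other rows.
In the new row 2, the RHS entry is the old entry divided by the pivot: 28/3 = 28/3.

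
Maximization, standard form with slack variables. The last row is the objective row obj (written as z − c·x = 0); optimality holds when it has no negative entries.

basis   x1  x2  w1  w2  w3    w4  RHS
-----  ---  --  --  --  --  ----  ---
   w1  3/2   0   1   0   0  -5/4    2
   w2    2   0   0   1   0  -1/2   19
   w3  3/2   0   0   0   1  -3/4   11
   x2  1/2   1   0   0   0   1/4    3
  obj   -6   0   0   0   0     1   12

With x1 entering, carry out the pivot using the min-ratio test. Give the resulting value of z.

20

Ratio test on column x1 — row 1: 2/(3/2) = 4/3; row 2: 19/2 = 19/2; row 3: 11/(3/2) = 22/3; row 4: 3/(1/2) = 6. Minimum is 4/3 at row 1 (w1 leaves); pivot element 3/2.
Pivot on row 1; the obj-row RHS becomes 12 − (-6)·(4/3) = 20.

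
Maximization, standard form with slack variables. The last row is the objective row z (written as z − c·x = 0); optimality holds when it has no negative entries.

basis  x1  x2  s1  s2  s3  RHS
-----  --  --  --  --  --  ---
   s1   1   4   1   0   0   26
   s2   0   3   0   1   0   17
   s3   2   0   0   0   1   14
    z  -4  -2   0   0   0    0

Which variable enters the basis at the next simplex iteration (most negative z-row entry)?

Negative z-row entries: x1: -4, x2: -2.
The most negative is -4 in column x1, so x1 enters.

x1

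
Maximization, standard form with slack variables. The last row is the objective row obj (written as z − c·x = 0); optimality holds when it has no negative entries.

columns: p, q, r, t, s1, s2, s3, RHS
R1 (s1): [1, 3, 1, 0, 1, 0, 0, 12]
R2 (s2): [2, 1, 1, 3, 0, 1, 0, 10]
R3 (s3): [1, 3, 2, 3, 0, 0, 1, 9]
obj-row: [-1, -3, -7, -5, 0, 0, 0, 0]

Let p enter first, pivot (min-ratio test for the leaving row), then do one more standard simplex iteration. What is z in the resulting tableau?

67/3

Ratio test on column p — row 1: 12/1 = 12; row 2: 10/2 = 5; row 3: 9/1 = 9. Minimum is 5 at row 2 (s2 leaves); pivot element 2.
Pivot on row 2; the obj-row RHS becomes 0 − (-1)·5 = 5.
Next entering variable (most negative obj-row entry -13/2): r.
Ratio test on column r — row 1: 7/(1/2) = 14; row 2: 5/(1/2) = 10; row 3: 4/(3/2) = 8/3. Minimum is 8/3 at row 3 (s3 leaves); pivot element 3/2.
After the second pivot the obj-row RHS is 5 − (-13/2)·(8/3) = 67/3.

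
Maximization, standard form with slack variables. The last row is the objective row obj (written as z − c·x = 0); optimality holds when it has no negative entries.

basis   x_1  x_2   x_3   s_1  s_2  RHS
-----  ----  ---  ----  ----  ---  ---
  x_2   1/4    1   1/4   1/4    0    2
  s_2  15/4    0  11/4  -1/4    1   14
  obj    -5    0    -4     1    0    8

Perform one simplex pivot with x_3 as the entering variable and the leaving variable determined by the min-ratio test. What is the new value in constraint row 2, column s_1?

-1/11

Ratio test on column x_3 — row 1: 2/(1/4) = 8; row 2: 14/(11/4) = 56/11. Minimum is 56/11 at row 2 (s_2 leaves); pivot element 11/4.
Divide row 2 by 11/4; eliminate column x_3 from the other rows.
In the new row 2, the s_1 entry is the old entry divided by the pivot: (-1/4)/(11/4) = -1/11.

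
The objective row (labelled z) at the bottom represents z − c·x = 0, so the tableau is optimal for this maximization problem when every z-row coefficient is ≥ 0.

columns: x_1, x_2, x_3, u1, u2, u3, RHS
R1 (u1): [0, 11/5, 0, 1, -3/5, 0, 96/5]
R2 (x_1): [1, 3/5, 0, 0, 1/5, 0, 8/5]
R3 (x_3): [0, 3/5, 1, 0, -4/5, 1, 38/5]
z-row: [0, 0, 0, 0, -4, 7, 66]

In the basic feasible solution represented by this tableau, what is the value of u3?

0

u3 is not in the basis, so in the current basic feasible solution u3 = 0.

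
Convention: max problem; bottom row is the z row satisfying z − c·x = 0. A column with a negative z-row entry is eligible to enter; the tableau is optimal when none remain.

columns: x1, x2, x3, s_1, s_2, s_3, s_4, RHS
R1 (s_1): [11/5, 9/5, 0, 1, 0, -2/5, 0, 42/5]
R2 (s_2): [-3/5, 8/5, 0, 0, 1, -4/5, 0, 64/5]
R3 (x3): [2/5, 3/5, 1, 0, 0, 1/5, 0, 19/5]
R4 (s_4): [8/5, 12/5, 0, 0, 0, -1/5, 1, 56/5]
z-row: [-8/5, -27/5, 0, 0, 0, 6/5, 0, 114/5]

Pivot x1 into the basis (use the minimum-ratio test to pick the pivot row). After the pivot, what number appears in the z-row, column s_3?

Ratio test on column x1 — row 1: (42/5)/(11/5) = 42/11; row 2: entry -3/5 ≤ 0; row 3: (19/5)/(2/5) = 19/2; row 4: (56/5)/(8/5) = 7. Minimum is 42/11 at row 1 (s_1 leaves); pivot element 11/5.
Divide row 1 by 11/5; eliminate column x1 from the other rows.
z-row update in column s_3: 6/5 − (-8/5)·(-2/11) = 10/11.

10/11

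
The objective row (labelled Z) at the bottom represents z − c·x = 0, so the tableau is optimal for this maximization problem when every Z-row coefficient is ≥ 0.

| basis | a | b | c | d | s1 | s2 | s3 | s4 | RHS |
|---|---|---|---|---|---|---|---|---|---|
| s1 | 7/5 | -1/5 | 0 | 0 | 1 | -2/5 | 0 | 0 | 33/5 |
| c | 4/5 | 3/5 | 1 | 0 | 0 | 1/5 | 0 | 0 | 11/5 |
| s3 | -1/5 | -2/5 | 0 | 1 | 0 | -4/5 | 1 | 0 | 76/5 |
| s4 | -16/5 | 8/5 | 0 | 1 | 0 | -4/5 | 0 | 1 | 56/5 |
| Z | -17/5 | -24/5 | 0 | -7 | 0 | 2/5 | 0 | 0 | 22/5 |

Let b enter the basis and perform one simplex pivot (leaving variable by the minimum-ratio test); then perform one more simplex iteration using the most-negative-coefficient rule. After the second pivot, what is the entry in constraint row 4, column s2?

-4/3

Ratio test on column b — row 1: entry -1/5 ≤ 0; row 2: (11/5)/(3/5) = 11/3; row 3: entry -2/5 ≤ 0; row 4: (56/5)/(8/5) = 7. Minimum is 11/3 at row 2 (c leaves); pivot element 3/5.
Divide row 2 by 3/5; eliminate column b from the other rows.
Second iteration: most negative Z-row entry is -7 in column d, so d enters.
Ratio test on column d — row 1: entry 0 ≤ 0; row 2: entry 0 ≤ 0; row 3: (50/3)/1 = 50/3; row 4: (16/3)/1 = 16/3. Minimum is 16/3 at row 4 (s4 leaves); pivot element 1.
Divide row 4 by 1; eliminate column d from the other rows.
After both pivots, the entry at constraint row 4, column s2 is -4/3.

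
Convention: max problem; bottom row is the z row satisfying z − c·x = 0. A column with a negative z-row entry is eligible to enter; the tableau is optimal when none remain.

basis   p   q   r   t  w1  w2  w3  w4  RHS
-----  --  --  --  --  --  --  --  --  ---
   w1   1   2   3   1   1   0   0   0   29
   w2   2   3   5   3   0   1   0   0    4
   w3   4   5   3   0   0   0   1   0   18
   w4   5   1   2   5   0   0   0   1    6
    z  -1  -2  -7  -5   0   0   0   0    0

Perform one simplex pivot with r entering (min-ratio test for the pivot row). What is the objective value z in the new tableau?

28/5

Ratio test on column r — row 1: 29/3 = 29/3; row 2: 4/5 = 4/5; row 3: 18/3 = 6; row 4: 6/2 = 3. Minimum is 4/5 at row 2 (w2 leaves); pivot element 5.
Pivot on row 2; the z-row RHS becomes 0 − (-7)·(4/5) = 28/5.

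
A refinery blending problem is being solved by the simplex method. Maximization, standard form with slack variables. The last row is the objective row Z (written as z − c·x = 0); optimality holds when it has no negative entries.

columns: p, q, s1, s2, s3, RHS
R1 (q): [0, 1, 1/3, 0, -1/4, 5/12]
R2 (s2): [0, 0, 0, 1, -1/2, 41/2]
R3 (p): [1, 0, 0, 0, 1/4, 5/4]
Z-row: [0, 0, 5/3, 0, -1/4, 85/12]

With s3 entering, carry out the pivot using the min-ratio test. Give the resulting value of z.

Ratio test on column s3 — row 1: entry -1/4 ≤ 0; row 2: entry -1/2 ≤ 0; row 3: (5/4)/(1/4) = 5. Minimum is 5 at row 3 (p leaves); pivot element 1/4.
Pivot on row 3; the Z-row RHS becomes 85/12 − (-1/4)·5 = 25/3.

25/3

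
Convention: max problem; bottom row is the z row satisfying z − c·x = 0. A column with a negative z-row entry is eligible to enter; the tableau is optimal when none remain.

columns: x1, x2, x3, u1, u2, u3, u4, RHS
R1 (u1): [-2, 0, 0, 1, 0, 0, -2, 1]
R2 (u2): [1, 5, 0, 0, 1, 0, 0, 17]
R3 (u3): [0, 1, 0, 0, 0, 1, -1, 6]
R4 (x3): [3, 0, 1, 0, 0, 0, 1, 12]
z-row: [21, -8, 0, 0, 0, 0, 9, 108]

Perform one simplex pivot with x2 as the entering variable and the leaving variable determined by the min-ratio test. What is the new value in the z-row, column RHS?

Ratio test on column x2 — row 1: entry 0 ≤ 0; row 2: 17/5 = 17/5; row 3: 6/1 = 6; row 4: entry 0 ≤ 0. Minimum is 17/5 at row 2 (u2 leaves); pivot element 5.
Divide row 2 by 5; eliminate column x2 from the other rows.
z-row update in column RHS: 108 − (-8)·(17/5) = 676/5.

676/5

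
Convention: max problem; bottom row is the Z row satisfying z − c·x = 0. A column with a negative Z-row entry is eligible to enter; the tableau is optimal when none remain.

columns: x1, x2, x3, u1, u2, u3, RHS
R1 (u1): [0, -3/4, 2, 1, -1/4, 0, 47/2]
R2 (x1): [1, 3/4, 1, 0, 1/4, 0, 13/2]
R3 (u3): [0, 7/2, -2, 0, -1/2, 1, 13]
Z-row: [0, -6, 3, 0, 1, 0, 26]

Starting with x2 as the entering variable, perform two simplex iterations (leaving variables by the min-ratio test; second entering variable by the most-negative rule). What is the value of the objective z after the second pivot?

247/5

Ratio test on column x2 — row 1: entry -3/4 ≤ 0; row 2: (13/2)/(3/4) = 26/3; row 3: 13/(7/2) = 26/7. Minimum is 26/7 at row 3 (u3 leaves); pivot element 7/2.
Pivot on row 3; the Z-row RHS becomes 26 − (-6)·(26/7) = 338/7.
Next entering variable (most negative Z-row entry -3/7): x3.
Ratio test on column x3 — row 1: (184/7)/(11/7) = 184/11; row 2: (26/7)/(10/7) = 13/5; row 3: entry -4/7 ≤ 0. Minimum is 13/5 at row 2 (x1 leaves); pivot element 10/7.
After the second pivot the Z-row RHS is 338/7 − (-3/7)·(13/5) = 247/5.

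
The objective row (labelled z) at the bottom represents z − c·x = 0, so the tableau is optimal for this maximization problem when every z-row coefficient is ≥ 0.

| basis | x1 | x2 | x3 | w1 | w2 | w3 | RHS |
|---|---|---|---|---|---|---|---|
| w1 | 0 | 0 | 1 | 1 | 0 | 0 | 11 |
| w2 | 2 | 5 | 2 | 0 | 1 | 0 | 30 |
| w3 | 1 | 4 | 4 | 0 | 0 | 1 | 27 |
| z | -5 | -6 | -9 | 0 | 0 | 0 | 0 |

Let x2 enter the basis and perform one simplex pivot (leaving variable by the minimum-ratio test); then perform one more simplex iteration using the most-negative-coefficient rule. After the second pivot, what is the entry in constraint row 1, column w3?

Ratio test on column x2 — row 1: entry 0 ≤ 0; row 2: 30/5 = 6; row 3: 27/4 = 27/4. Minimum is 6 at row 2 (w2 leaves); pivot element 5.
Divide row 2 by 5; eliminate column x2 from the other rows.
Second iteration: most negative z-row entry is -33/5 in column x3, so x3 enters.
Ratio test on column x3 — row 1: 11/1 = 11; row 2: 6/(2/5) = 15; row 3: 3/(12/5) = 5/4. Minimum is 5/4 at row 3 (w3 leaves); pivot element 12/5.
Divide row 3 by 12/5; eliminate column x3 from the other rows.
After both pivots, the entry at constraint row 1, column w3 is -5/12.

-5/12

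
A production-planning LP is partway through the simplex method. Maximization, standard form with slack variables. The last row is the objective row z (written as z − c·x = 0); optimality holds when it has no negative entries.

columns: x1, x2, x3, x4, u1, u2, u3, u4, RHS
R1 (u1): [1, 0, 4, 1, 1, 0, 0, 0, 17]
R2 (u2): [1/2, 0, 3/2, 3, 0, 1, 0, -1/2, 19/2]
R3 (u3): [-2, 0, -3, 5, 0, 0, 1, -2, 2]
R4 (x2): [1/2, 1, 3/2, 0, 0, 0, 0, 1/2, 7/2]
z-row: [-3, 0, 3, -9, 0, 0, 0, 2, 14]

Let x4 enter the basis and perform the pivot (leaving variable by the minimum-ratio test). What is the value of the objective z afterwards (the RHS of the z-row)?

88/5

Ratio test on column x4 — row 1: 17/1 = 17; row 2: (19/2)/3 = 19/6; row 3: 2/5 = 2/5; row 4: entry 0 ≤ 0. Minimum is 2/5 at row 3 (u3 leaves); pivot element 5.
Pivot on row 3; the z-row RHS becomes 14 − (-9)·(2/5) = 88/5.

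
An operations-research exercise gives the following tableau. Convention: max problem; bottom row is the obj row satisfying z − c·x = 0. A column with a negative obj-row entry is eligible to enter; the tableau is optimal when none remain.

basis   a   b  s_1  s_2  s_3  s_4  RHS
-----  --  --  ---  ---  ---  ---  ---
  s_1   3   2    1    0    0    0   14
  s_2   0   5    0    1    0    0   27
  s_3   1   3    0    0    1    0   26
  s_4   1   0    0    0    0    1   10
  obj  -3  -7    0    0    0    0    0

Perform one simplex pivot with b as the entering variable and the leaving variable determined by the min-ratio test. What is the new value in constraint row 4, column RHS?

Ratio test on column b — row 1: 14/2 = 7; row 2: 27/5 = 27/5; row 3: 26/3 = 26/3; row 4: entry 0 ≤ 0. Minimum is 27/5 at row 2 (s_2 leaves); pivot element 5.
Divide row 2 by 5; eliminate column b from the other rows.
Row 4 update in column RHS: 10 − 0·(27/5) = 10.

10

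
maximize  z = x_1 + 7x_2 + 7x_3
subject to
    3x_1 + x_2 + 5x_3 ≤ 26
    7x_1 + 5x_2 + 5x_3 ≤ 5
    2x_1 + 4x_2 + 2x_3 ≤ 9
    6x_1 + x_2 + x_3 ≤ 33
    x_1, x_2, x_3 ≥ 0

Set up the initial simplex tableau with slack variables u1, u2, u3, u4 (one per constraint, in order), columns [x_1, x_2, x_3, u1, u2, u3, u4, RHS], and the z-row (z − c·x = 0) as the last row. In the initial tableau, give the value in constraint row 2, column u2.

Slack u2 belongs to constraint 2; its column is the unit vector e_2, so the entry in row 2 is 1.

1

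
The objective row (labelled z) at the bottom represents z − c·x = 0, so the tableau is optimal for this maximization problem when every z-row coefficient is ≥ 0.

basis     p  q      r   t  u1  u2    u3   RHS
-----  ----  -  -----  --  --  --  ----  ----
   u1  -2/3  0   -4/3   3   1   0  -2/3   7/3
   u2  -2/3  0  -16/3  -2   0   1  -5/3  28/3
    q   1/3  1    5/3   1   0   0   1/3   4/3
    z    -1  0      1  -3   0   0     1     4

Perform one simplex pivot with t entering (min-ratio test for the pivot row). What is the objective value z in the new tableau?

19/3

Ratio test on column t — row 1: (7/3)/3 = 7/9; row 2: entry -2 ≤ 0; row 3: (4/3)/1 = 4/3. Minimum is 7/9 at row 1 (u1 leaves); pivot element 3.
Pivot on row 1; the z-row RHS becomes 4 − (-3)·(7/9) = 19/3.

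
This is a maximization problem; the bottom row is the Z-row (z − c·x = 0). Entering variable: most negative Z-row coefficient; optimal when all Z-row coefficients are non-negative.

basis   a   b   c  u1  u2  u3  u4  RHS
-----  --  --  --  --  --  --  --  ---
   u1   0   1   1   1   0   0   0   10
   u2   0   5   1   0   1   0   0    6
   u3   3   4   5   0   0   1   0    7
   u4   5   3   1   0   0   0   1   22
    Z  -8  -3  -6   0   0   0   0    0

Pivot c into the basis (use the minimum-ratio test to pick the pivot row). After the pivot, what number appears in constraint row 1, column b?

Ratio test on column c — row 1: 10/1 = 10; row 2: 6/1 = 6; row 3: 7/5 = 7/5; row 4: 22/1 = 22. Minimum is 7/5 at row 3 (u3 leaves); pivot element 5.
Divide row 3 by 5; eliminate column c from the other rows.
Row 1 update in column b: 1 − 1·(4/5) = 1/5.

1/5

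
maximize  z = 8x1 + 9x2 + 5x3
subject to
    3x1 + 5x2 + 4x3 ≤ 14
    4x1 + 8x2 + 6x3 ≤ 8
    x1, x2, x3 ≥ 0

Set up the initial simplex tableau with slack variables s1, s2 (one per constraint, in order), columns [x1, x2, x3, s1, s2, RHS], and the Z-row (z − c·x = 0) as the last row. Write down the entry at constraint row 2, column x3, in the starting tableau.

Constraint 2 has coefficient 6 on x3.

6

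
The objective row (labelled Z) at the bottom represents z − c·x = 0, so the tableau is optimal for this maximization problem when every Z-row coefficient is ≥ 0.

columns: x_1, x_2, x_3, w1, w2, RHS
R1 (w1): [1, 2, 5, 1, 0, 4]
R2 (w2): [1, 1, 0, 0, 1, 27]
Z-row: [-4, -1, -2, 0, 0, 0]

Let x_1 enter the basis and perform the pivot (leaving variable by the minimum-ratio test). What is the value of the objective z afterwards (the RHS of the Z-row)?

Ratio test on column x_1 — row 1: 4/1 = 4; row 2: 27/1 = 27. Minimum is 4 at row 1 (w1 leaves); pivot element 1.
Pivot on row 1; the Z-row RHS becomes 0 − (-4)·4 = 16.

16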